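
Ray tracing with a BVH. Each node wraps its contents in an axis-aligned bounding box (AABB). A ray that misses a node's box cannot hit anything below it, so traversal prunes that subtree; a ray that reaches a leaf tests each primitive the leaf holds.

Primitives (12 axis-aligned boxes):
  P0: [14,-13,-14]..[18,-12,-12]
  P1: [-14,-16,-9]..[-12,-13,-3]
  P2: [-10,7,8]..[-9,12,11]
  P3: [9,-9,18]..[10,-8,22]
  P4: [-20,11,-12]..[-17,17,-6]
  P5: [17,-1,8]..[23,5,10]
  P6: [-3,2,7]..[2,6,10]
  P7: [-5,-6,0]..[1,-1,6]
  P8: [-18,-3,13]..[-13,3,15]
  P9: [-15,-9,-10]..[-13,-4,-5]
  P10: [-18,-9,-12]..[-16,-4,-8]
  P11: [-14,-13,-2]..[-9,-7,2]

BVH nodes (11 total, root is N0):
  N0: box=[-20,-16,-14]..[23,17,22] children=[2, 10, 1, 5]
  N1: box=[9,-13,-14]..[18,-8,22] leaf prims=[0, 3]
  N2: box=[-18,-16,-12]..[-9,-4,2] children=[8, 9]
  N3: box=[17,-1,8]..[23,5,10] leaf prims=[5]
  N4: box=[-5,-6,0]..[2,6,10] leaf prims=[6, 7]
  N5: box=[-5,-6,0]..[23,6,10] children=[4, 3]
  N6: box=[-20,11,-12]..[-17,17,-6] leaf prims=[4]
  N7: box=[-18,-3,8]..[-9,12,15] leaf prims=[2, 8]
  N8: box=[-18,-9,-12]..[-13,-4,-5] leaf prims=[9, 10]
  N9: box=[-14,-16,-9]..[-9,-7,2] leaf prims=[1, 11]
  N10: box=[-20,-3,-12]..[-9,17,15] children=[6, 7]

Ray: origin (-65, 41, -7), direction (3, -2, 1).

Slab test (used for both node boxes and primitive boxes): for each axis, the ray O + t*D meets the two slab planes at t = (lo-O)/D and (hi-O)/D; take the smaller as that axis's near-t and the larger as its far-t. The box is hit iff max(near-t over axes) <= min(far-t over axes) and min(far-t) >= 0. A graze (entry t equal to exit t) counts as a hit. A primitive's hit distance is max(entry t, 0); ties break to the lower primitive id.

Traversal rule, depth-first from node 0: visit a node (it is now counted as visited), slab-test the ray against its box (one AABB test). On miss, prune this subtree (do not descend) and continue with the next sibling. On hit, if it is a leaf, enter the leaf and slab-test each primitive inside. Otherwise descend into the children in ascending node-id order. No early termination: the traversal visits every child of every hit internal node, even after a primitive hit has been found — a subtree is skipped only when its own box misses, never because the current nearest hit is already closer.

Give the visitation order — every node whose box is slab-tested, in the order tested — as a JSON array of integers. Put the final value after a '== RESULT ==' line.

Traverse from the root:
N0 x:[15,88/3] y:[12,57/2] z:[-7,29] -> hit [15,57/2], descend [1, 2, 5, 10]
  N1 x:[74/3,83/3] y:[49/2,27] z:[-7,29] -> hit [74/3,27] leaf, test {P0(miss), P3@t=25}
  N2 x:[47/3,56/3] y:[45/2,57/2] z:[-5,9] -> miss, prune
  N5 x:[20,88/3] y:[35/2,47/2] z:[7,17] -> miss, prune
  N10 x:[15,56/3] y:[12,22] z:[-5,22] -> hit [15,56/3], descend [6, 7]
    N6 x:[15,16] y:[12,15] z:[-5,1] -> miss, prune
    N7 x:[47/3,56/3] y:[29/2,22] z:[15,22] -> hit [47/3,56/3] leaf, test {P2(miss), P8(miss)}

Visited [0, 1, 2, 5, 10, 6, 7]. Tests: 7 box, 2 leaf. Nearest: P3.

== RESULT ==
[0, 1, 2, 5, 10, 6, 7]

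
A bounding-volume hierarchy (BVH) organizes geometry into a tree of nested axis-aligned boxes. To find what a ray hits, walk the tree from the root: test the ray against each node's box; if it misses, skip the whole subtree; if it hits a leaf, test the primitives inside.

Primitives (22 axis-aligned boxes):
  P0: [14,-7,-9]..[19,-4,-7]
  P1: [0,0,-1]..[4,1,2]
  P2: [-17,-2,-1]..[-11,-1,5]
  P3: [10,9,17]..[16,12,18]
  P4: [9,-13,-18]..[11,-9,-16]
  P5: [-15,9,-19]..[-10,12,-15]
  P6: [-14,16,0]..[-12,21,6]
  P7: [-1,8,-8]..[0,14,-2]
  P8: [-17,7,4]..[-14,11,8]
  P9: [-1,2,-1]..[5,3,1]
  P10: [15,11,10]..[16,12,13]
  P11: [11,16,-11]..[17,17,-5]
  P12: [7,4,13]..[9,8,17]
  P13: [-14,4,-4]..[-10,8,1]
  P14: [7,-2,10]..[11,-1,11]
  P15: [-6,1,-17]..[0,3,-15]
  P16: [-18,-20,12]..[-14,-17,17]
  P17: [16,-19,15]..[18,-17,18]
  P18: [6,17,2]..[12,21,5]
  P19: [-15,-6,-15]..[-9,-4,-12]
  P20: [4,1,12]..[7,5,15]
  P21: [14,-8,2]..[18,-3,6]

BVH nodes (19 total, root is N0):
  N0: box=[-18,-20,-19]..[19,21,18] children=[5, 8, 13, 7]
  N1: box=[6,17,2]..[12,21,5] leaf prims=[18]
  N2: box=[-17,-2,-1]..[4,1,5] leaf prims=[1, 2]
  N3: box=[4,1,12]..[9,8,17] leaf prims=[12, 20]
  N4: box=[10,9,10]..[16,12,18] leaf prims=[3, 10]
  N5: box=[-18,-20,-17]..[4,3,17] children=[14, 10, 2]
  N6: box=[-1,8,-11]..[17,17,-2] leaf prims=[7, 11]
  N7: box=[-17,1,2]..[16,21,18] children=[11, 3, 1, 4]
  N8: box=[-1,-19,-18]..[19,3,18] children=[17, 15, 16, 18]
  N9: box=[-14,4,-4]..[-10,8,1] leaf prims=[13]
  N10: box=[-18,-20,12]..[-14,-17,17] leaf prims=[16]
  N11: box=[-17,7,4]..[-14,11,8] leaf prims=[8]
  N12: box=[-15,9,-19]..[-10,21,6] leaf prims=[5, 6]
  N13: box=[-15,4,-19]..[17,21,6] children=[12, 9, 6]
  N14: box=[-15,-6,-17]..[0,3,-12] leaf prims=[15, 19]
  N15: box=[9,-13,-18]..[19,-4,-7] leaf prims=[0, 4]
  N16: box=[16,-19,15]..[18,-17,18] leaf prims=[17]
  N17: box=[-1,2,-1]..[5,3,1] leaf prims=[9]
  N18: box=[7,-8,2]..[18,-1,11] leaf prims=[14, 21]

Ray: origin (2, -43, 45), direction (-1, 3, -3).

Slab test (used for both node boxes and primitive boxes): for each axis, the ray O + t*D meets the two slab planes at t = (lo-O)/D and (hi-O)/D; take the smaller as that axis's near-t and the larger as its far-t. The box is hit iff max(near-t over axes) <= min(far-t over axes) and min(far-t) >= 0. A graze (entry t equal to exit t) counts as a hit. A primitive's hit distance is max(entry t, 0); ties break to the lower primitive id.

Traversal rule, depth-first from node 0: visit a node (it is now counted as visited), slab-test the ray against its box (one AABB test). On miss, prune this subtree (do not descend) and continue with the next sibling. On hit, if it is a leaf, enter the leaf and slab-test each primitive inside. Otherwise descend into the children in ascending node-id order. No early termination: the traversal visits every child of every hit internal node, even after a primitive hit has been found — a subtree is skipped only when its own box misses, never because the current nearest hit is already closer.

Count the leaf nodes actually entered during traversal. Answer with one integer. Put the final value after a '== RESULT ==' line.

Walk:
N0 x:[-17,20] y:[23/3,64/3] z:[9,64/3] -> hit [9,20], descend [5, 7, 8, 13]
  N5 x:[-2,20] y:[23/3,46/3] z:[28/3,62/3] -> hit [28/3,46/3], descend [2, 10, 14]
    N2 x:[-2,19] y:[41/3,44/3] z:[40/3,46/3] -> hit [41/3,44/3] leaf, test {P1(miss), P2@t=41/3}
    N10 x:[16,20] y:[23/3,26/3] z:[28/3,11] -> miss, prune
    N14 x:[2,17] y:[37/3,46/3] z:[19,62/3] -> miss, prune
  N7 x:[-14,19] y:[44/3,64/3] z:[9,43/3] -> miss, prune
  N8 x:[-17,3] y:[8,46/3] z:[9,21] -> miss, prune
  N13 x:[-15,17] y:[47/3,64/3] z:[13,64/3] -> hit [47/3,17], descend [6, 9, 12]
    N6 x:[-15,3] y:[17,20] z:[47/3,56/3] -> miss, prune
    N9 x:[12,16] y:[47/3,17] z:[44/3,49/3] -> hit [47/3,16] leaf, test {P13@t=47/3}
    N12 x:[12,17] y:[52/3,64/3] z:[13,64/3] -> miss, prune

11 AABB tests over nodes [0, 5, 2, 10, 14, 7, 8, 13, 6, 9, 12]; 2 leaves entered; closest P2.

== RESULT ==
2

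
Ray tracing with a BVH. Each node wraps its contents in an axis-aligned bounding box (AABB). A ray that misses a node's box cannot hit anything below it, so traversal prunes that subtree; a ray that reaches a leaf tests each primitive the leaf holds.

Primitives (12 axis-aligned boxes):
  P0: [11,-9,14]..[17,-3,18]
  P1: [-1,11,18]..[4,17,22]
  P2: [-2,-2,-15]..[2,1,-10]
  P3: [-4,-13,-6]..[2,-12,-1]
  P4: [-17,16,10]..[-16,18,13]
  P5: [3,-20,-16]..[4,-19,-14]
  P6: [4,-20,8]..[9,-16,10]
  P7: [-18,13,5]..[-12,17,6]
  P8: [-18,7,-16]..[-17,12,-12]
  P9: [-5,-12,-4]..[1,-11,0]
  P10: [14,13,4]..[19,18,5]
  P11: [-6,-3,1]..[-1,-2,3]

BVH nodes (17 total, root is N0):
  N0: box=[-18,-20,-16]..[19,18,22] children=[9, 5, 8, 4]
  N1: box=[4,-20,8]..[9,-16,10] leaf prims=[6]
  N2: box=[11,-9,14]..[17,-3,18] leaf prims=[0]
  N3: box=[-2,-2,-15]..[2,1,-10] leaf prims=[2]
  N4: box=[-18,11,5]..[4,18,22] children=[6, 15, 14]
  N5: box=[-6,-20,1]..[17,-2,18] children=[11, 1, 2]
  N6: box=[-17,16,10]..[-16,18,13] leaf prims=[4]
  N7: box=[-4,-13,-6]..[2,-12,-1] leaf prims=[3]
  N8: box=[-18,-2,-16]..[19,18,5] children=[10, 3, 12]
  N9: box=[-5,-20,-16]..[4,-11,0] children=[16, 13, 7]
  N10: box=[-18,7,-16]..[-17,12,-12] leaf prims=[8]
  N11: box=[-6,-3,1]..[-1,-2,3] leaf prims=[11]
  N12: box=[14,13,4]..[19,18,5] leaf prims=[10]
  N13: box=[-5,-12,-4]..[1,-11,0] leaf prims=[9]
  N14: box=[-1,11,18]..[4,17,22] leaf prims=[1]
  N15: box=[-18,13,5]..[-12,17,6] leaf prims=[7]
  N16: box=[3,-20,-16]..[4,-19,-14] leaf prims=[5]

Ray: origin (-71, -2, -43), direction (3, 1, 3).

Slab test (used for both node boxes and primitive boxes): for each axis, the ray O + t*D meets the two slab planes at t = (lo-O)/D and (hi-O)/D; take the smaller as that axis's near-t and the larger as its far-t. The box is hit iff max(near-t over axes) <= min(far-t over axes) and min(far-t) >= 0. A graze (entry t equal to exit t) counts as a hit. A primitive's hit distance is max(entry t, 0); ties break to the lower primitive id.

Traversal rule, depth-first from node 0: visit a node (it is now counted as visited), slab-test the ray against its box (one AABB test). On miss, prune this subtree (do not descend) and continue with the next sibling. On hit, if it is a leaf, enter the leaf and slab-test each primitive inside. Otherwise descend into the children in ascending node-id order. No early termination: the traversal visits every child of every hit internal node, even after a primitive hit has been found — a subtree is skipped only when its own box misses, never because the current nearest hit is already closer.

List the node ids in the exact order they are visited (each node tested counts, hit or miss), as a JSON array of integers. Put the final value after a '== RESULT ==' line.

Trace the traversal:
N0 x:[53/3,30] y:[-18,20] z:[9,65/3] -> hit [53/3,20], descend [4, 5, 8, 9]
  N4 x:[53/3,25] y:[13,20] z:[16,65/3] -> hit [53/3,20], descend [6, 14, 15]
    N6 x:[18,55/3] y:[18,20] z:[53/3,56/3] -> hit [18,55/3] leaf, test {P4@t=18}
    N14 x:[70/3,25] y:[13,19] z:[61/3,65/3] -> miss, prune
    N15 x:[53/3,59/3] y:[15,19] z:[16,49/3] -> miss, prune
  N5 x:[65/3,88/3] y:[-18,0] z:[44/3,61/3] -> miss, prune
  N8 x:[53/3,30] y:[0,20] z:[9,16] -> miss, prune
  N9 x:[22,25] y:[-18,-9] z:[9,43/3] -> miss, prune

8 AABB tests over nodes [0, 4, 6, 14, 15, 5, 8, 9]; 1 leaf entered; closest P4.

== RESULT ==
[0, 4, 6, 14, 15, 5, 8, 9]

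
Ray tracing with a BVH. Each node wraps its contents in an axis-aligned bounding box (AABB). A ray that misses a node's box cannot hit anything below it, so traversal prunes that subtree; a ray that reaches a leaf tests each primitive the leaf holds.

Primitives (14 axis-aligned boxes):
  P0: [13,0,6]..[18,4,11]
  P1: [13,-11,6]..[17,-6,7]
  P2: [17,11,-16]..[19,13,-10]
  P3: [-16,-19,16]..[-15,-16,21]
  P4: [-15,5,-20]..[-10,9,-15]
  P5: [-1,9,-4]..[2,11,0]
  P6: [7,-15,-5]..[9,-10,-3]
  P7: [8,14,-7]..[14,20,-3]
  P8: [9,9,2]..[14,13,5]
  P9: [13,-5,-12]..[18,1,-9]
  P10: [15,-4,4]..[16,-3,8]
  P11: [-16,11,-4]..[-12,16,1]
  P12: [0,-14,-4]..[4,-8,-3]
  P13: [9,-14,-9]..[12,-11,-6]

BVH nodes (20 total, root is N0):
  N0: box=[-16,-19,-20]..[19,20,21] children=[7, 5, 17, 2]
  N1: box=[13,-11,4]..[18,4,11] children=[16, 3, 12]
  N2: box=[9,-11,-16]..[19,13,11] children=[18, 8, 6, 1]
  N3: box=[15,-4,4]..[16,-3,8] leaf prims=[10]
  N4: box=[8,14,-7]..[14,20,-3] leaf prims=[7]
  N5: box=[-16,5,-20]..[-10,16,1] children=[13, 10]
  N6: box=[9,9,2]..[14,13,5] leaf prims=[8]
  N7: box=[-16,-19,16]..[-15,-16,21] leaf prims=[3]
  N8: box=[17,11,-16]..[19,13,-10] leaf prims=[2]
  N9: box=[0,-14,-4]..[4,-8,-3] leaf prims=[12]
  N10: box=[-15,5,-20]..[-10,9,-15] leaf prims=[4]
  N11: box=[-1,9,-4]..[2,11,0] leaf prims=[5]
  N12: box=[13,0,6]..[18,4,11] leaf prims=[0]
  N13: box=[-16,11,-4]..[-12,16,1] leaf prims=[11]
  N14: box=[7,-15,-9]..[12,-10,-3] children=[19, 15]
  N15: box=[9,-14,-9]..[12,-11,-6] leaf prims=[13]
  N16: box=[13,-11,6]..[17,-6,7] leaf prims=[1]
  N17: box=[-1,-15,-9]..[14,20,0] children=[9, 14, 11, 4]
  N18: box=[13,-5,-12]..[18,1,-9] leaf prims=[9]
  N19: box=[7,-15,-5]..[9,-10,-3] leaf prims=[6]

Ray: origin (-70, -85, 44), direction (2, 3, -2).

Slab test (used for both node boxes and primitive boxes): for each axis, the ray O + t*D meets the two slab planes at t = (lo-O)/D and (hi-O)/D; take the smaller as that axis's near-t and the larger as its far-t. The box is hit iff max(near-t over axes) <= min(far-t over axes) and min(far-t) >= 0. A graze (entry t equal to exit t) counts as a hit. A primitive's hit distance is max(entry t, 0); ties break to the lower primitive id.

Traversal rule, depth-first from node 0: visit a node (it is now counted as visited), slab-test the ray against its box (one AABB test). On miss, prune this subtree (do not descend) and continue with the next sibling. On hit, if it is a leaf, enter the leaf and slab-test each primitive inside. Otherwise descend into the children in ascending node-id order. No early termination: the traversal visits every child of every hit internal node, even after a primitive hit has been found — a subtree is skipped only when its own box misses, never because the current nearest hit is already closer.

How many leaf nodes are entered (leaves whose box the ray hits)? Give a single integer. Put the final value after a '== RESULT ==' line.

Trace the traversal:
N0 x:[27,89/2] y:[22,35] z:[23/2,32] -> hit [27,32], descend [2, 5, 7, 17]
  N2 x:[79/2,89/2] y:[74/3,98/3] z:[33/2,30] -> miss, prune
  N5 x:[27,30] y:[30,101/3] z:[43/2,32] -> hit [30,30], descend [10, 13]
    N10 x:[55/2,30] y:[30,94/3] z:[59/2,32] -> hit [30,30] leaf, test {P4@t=30}
    N13 x:[27,29] y:[32,101/3] z:[43/2,24] -> miss, prune
  N7 x:[27,55/2] y:[22,23] z:[23/2,14] -> miss, prune
  N17 x:[69/2,42] y:[70/3,35] z:[22,53/2] -> miss, prune

Summary -> nodes [0, 2, 5, 10, 13, 7, 17]; box-tests=7; leaf-entries=1; first=P4

== RESULT ==
1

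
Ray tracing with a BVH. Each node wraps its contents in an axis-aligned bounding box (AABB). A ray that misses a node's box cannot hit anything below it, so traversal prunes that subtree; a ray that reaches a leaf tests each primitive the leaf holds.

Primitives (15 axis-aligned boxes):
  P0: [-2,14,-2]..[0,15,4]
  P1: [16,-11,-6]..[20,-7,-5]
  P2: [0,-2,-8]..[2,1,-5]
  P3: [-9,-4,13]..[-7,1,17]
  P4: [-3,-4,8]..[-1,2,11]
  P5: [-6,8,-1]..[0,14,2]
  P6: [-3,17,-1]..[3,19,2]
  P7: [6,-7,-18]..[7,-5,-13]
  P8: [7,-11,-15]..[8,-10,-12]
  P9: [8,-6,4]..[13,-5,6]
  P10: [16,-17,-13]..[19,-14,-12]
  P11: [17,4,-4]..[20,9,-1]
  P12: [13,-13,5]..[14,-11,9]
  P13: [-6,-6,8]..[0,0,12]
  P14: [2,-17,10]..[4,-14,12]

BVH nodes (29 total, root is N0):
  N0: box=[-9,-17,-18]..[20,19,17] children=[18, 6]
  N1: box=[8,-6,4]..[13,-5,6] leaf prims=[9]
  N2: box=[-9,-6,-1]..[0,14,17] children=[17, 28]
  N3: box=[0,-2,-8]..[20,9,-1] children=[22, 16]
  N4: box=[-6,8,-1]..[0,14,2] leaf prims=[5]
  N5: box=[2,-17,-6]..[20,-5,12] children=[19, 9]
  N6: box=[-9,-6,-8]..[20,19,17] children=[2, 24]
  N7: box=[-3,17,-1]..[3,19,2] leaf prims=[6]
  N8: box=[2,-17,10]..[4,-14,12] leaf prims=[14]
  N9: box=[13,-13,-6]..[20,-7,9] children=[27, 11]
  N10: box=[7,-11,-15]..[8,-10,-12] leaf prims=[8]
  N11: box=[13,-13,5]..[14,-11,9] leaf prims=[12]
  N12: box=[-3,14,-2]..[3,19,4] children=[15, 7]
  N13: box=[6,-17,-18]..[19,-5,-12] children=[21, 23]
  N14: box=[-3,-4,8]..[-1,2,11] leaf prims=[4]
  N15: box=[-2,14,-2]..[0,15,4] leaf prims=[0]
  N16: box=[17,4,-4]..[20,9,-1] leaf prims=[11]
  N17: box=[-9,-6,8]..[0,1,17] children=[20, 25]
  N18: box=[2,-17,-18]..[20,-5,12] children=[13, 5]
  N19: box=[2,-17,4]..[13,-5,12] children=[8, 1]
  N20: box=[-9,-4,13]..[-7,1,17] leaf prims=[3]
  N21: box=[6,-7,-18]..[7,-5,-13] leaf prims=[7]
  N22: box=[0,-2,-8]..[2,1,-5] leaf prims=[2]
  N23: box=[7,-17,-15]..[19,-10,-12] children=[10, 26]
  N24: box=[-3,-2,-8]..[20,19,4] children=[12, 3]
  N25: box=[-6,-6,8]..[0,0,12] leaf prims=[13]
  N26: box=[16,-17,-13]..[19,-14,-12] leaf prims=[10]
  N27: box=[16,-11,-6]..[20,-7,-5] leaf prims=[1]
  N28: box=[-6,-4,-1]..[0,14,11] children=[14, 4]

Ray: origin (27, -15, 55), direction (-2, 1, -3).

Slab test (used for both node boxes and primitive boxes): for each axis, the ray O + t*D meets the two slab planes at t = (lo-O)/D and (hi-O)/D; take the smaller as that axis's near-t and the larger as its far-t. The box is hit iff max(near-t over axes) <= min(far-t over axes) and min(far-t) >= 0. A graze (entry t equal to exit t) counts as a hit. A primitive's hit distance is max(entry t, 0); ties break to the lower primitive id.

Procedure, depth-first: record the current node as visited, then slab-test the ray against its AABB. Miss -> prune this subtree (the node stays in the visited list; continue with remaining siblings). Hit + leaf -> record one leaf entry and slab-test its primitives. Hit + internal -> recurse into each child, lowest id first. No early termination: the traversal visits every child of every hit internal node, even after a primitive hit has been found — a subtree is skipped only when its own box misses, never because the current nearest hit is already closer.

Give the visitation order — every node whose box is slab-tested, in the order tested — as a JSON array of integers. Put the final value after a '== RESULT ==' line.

Traverse from the root:
N0 x:[7/2,18] y:[-2,34] z:[38/3,73/3] -> hit [38/3,18], descend [6, 18]
  N6 x:[7/2,18] y:[9,34] z:[38/3,21] -> hit [38/3,18], descend [2, 24]
    N2 x:[27/2,18] y:[9,29] z:[38/3,56/3] -> hit [27/2,18], descend [17, 28]
      N17 x:[27/2,18] y:[9,16] z:[38/3,47/3] -> hit [27/2,47/3], descend [20, 25]
        N20 x:[17,18] y:[11,16] z:[38/3,14] -> miss, prune
        N25 x:[27/2,33/2] y:[9,15] z:[43/3,47/3] -> hit [43/3,15] leaf, test {P13@t=43/3}
      N28 x:[27/2,33/2] y:[11,29] z:[44/3,56/3] -> hit [44/3,33/2], descend [4, 14]
        N4 x:[27/2,33/2] y:[23,29] z:[53/3,56/3] -> miss, prune
        N14 x:[14,15] y:[11,17] z:[44/3,47/3] -> hit [44/3,15] leaf, test {P4@t=44/3}
    N24 x:[7/2,15] y:[13,34] z:[17,21] -> miss, prune
  N18 x:[7/2,25/2] y:[-2,10] z:[43/3,73/3] -> miss, prune

order=[0, 6, 2, 17, 20, 25, 28, 4, 14, 24, 18]  |boxes|=11  |leaves|=2  hit=P13

== RESULT ==
[0, 6, 2, 17, 20, 25, 28, 4, 14, 24, 18]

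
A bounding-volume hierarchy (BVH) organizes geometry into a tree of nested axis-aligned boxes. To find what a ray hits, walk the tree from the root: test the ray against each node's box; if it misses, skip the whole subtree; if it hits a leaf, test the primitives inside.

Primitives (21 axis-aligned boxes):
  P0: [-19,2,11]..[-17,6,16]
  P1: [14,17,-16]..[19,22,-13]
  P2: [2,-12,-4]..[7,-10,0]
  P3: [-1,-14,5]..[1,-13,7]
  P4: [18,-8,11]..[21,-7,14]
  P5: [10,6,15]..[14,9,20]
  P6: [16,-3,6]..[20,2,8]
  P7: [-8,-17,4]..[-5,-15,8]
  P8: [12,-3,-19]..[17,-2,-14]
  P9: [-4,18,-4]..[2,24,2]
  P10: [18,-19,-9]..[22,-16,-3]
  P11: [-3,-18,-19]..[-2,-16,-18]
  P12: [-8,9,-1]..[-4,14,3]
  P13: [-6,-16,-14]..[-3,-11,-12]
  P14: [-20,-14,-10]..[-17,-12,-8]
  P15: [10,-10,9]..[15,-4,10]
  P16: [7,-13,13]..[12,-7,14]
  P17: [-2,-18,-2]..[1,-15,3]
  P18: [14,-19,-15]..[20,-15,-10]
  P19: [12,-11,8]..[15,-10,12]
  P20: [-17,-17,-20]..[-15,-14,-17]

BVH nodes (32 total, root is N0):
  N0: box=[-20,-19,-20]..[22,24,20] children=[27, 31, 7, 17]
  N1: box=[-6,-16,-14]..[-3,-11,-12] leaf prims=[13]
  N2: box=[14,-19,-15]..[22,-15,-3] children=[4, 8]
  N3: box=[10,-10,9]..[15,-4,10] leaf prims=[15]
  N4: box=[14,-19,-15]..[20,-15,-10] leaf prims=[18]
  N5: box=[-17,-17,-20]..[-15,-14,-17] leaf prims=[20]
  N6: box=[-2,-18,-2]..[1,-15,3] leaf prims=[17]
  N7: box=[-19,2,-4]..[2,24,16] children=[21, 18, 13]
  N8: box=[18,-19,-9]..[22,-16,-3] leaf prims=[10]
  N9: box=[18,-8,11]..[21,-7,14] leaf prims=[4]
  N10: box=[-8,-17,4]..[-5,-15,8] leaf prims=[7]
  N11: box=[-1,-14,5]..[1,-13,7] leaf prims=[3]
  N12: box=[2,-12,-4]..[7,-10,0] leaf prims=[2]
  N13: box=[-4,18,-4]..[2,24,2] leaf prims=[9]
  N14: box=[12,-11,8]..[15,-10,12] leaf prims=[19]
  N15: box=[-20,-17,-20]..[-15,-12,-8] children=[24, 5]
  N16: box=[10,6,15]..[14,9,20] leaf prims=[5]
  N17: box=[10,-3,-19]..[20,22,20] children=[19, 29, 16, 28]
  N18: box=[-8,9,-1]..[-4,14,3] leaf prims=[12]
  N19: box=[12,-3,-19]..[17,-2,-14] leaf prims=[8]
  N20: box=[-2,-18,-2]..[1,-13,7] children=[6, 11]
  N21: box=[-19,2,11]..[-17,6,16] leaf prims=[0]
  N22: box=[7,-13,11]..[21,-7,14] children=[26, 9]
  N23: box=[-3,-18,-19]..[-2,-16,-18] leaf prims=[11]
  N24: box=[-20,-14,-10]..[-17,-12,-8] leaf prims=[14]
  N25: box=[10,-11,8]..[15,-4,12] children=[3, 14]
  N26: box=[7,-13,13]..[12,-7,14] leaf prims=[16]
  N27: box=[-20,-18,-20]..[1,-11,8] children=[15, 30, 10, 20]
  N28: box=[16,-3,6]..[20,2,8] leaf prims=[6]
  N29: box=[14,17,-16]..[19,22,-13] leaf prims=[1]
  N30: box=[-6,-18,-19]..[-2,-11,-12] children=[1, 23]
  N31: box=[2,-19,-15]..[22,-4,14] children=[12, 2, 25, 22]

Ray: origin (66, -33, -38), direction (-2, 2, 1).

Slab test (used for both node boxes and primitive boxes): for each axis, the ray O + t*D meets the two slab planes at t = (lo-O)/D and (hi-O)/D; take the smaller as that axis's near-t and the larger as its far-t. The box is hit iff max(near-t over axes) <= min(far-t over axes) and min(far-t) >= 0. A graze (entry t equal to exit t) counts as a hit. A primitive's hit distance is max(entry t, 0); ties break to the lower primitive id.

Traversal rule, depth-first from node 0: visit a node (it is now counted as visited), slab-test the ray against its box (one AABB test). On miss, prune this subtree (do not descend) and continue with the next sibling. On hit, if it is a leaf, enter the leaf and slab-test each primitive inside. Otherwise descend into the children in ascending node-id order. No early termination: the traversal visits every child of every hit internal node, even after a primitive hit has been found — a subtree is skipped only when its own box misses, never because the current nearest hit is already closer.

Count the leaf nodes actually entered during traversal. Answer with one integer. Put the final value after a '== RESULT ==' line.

Traverse from the root:
N0 x:[22,43] y:[7,57/2] z:[18,58] -> hit [22,57/2], descend [7, 17, 27, 31]
  N7 x:[32,85/2] y:[35/2,57/2] z:[34,54] -> miss, prune
  N17 x:[23,28] y:[15,55/2] z:[19,58] -> hit [23,55/2], descend [16, 19, 28, 29]
    N16 x:[26,28] y:[39/2,21] z:[53,58] -> miss, prune
    N19 x:[49/2,27] y:[15,31/2] z:[19,24] -> miss, prune
    N28 x:[23,25] y:[15,35/2] z:[44,46] -> miss, prune
    N29 x:[47/2,26] y:[25,55/2] z:[22,25] -> hit [25,25] leaf, test {P1@t=25}
  N27 x:[65/2,43] y:[15/2,11] z:[18,46] -> miss, prune
  N31 x:[22,32] y:[7,29/2] z:[23,52] -> miss, prune

Visited [0, 7, 17, 16, 19, 28, 29, 27, 31]. Tests: 9 box, 1 leaf. Nearest: P1.

== RESULT ==
1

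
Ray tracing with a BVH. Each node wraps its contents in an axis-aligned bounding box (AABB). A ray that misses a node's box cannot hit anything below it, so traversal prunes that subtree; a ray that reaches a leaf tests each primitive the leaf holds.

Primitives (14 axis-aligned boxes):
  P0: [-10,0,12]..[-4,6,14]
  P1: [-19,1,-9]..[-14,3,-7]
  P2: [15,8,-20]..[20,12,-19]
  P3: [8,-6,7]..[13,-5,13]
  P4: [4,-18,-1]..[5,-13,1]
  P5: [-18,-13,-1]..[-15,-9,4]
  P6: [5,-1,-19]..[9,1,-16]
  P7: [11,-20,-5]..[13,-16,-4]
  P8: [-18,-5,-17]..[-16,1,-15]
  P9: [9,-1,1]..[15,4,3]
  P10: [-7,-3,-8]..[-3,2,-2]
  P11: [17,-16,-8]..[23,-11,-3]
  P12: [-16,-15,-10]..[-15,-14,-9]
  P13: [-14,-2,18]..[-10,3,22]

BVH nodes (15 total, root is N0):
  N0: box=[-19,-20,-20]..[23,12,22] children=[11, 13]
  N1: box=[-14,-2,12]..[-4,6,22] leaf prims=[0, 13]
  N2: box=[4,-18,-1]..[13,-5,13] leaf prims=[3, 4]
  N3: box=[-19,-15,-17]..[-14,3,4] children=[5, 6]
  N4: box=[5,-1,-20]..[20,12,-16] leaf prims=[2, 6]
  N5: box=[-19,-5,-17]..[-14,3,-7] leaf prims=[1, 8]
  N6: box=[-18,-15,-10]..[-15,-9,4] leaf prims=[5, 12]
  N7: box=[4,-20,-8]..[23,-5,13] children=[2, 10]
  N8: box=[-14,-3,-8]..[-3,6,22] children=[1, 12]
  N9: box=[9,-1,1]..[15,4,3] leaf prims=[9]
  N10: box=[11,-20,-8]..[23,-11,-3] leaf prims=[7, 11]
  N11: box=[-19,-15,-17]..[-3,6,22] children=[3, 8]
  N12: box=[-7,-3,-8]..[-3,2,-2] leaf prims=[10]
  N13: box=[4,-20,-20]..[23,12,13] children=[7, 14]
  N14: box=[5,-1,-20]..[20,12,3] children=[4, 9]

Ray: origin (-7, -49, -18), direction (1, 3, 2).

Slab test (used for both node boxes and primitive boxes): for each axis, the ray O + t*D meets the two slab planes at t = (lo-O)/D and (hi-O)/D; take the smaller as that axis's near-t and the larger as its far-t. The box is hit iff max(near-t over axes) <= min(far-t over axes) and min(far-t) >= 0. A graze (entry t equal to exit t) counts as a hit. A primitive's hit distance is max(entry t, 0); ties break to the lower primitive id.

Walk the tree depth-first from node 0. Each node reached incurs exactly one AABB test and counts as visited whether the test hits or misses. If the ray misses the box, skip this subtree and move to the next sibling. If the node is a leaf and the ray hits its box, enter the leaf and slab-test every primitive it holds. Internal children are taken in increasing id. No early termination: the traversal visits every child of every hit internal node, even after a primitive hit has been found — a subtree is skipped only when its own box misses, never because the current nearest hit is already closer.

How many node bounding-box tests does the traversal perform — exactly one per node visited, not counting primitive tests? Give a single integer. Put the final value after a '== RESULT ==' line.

Trace the traversal:
N0 x:[-12,30] y:[29/3,61/3] z:[-1,20] -> hit [29/3,20], descend [11, 13]
  N11 x:[-12,4] y:[34/3,55/3] z:[1/2,20] -> miss, prune
  N13 x:[11,30] y:[29/3,61/3] z:[-1,31/2] -> hit [11,31/2], descend [7, 14]
    N7 x:[11,30] y:[29/3,44/3] z:[5,31/2] -> hit [11,44/3], descend [2, 10]
      N2 x:[11,20] y:[31/3,44/3] z:[17/2,31/2] -> hit [11,44/3] leaf, test {P3(miss), P4(miss)}
      N10 x:[18,30] y:[29/3,38/3] z:[5,15/2] -> miss, prune
    N14 x:[12,27] y:[16,61/3] z:[-1,21/2] -> miss, prune

Visited [0, 11, 13, 7, 2, 10, 14]. Tests: 7 box, 1 leaf. Nearest: miss.

== RESULT ==
7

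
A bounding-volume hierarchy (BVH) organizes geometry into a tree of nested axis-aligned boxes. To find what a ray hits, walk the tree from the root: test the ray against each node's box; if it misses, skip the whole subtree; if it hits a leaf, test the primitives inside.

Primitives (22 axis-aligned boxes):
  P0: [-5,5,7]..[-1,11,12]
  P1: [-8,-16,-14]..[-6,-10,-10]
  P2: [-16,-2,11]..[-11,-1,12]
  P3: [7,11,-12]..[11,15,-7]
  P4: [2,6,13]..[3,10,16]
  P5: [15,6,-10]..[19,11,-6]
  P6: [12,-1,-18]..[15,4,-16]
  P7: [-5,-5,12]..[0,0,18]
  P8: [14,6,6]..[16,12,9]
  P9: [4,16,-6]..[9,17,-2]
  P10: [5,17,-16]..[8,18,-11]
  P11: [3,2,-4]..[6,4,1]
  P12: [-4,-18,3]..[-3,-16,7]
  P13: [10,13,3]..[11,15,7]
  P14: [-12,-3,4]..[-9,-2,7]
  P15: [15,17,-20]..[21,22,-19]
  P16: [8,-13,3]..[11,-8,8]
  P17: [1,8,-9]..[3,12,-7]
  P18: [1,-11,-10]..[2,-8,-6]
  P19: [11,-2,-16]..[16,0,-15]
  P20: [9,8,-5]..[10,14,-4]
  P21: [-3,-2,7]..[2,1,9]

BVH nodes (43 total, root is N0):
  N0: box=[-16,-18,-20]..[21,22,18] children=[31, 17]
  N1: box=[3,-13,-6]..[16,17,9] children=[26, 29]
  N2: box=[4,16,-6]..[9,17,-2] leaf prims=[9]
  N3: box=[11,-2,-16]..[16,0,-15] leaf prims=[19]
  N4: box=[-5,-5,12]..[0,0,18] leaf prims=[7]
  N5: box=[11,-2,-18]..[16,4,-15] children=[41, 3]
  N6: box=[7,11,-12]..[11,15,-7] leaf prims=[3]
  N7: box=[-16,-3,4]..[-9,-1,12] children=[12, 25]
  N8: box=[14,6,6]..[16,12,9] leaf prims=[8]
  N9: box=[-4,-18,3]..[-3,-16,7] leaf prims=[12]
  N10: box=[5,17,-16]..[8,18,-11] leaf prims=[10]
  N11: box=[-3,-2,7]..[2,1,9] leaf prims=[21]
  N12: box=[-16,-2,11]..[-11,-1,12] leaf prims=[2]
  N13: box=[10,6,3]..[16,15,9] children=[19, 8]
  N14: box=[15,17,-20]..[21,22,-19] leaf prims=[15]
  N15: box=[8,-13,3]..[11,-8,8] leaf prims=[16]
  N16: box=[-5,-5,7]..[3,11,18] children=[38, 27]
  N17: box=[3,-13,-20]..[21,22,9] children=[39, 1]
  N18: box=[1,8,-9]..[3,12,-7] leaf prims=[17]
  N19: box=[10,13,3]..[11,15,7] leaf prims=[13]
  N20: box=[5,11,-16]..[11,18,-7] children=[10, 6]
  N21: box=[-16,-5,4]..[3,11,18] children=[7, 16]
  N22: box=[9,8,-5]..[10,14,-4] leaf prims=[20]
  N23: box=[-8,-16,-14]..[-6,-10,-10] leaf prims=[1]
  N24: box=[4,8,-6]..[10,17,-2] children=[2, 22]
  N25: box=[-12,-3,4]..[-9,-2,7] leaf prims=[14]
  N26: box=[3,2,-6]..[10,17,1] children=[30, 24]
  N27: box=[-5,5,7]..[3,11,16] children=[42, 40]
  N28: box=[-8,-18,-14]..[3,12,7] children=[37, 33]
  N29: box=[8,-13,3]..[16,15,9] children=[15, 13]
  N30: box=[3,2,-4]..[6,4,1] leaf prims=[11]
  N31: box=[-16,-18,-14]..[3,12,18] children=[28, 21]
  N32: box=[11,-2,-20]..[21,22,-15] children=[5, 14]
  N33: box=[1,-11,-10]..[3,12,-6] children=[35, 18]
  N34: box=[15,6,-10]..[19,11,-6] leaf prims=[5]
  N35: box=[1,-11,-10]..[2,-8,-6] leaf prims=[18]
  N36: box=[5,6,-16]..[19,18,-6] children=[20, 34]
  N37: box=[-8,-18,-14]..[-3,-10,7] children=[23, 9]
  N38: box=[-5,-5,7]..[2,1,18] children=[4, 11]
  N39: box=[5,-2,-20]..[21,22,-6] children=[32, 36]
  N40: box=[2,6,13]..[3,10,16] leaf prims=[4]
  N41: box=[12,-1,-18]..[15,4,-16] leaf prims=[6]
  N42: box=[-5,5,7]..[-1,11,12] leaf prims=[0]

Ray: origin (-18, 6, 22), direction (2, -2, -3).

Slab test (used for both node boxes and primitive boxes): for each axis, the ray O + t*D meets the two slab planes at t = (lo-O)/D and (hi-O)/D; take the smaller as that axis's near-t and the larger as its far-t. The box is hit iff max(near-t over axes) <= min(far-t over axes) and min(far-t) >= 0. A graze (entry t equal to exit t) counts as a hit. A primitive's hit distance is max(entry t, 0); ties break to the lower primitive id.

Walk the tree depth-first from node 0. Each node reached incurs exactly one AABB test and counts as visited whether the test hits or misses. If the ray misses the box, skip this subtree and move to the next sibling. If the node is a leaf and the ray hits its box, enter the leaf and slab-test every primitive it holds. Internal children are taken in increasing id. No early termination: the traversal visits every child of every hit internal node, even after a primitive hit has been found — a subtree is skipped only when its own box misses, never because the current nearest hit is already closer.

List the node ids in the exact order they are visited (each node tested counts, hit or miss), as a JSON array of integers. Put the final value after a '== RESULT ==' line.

Walk:
N0 x:[1,39/2] y:[-8,12] z:[4/3,14] -> hit [4/3,12], descend [17, 31]
  N17 x:[21/2,39/2] y:[-8,19/2] z:[13/3,14] -> miss, prune
  N31 x:[1,21/2] y:[-3,12] z:[4/3,12] -> hit [4/3,21/2], descend [21, 28]
    N21 x:[1,21/2] y:[-5/2,11/2] z:[4/3,6] -> hit [4/3,11/2], descend [7, 16]
      N7 x:[1,9/2] y:[7/2,9/2] z:[10/3,6] -> hit [7/2,9/2], descend [12, 25]
        N12 x:[1,7/2] y:[7/2,4] z:[10/3,11/3] -> hit [7/2,7/2] leaf, test {P2@t=7/2}
        N25 x:[3,9/2] y:[4,9/2] z:[5,6] -> miss, prune
      N16 x:[13/2,21/2] y:[-5/2,11/2] z:[4/3,5] -> miss, prune
    N28 x:[5,21/2] y:[-3,12] z:[5,12] -> hit [5,21/2], descend [33, 37]
      N33 x:[19/2,21/2] y:[-3,17/2] z:[28/3,32/3] -> miss, prune
      N37 x:[5,15/2] y:[8,12] z:[5,12] -> miss, prune

Visited [0, 17, 31, 21, 7, 12, 25, 16, 28, 33, 37]. Tests: 11 box, 1 leaf. Nearest: P2.

== RESULT ==
[0, 17, 31, 21, 7, 12, 25, 16, 28, 33, 37]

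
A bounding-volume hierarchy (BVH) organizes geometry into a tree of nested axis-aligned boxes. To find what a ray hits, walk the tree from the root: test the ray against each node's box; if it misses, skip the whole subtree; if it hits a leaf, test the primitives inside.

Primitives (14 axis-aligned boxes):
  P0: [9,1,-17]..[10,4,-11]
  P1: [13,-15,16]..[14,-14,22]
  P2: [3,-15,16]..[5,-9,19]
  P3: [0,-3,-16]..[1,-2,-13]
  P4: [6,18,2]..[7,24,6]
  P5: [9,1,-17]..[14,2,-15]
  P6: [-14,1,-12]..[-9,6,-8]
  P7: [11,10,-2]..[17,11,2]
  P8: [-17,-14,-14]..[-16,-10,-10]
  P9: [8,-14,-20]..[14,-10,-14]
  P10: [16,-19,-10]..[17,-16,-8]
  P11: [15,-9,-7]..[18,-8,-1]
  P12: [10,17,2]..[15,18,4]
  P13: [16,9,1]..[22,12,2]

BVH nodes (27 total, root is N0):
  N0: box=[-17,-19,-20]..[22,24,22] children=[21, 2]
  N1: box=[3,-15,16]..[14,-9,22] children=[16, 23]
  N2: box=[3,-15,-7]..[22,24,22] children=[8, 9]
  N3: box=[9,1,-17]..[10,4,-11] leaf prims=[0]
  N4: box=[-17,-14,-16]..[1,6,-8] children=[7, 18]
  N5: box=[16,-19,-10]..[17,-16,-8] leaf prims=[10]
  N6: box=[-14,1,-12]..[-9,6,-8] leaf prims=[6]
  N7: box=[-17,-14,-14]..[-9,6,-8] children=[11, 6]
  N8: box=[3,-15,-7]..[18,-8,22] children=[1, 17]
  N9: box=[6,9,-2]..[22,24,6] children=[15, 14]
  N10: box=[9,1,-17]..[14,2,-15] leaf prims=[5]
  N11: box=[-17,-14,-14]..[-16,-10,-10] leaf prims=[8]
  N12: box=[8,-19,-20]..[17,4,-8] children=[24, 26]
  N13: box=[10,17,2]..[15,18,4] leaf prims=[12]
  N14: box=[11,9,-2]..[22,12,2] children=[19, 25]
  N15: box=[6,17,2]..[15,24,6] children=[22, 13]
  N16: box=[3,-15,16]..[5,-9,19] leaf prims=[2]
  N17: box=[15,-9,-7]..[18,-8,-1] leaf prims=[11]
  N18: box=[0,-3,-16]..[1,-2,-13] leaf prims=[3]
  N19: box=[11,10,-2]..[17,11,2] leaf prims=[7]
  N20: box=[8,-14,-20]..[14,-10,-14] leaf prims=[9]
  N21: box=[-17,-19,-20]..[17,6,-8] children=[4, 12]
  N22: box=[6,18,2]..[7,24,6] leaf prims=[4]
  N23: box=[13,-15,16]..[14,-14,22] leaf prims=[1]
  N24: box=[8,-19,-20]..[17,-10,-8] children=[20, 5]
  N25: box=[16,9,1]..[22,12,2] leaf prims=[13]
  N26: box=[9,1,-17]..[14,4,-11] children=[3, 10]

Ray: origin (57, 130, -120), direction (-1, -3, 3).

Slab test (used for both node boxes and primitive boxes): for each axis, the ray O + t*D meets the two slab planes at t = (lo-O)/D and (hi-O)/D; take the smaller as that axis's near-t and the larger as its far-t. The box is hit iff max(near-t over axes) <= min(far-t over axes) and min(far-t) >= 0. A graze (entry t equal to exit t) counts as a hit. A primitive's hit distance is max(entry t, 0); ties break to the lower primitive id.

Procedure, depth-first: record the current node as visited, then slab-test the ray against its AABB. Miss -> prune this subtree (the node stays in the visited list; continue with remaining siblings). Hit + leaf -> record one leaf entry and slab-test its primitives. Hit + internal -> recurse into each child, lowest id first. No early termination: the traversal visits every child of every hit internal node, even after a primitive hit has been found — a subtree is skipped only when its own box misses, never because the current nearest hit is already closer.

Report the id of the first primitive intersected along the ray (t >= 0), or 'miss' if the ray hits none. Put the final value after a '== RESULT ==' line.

Walk:
N0 x:[35,74] y:[106/3,149/3] z:[100/3,142/3] -> hit [106/3,142/3], descend [2, 21]
  N2 x:[35,54] y:[106/3,145/3] z:[113/3,142/3] -> hit [113/3,142/3], descend [8, 9]
    N8 x:[39,54] y:[46,145/3] z:[113/3,142/3] -> hit [46,142/3], descend [1, 17]
      N1 x:[43,54] y:[139/3,145/3] z:[136/3,142/3] -> hit [139/3,142/3], descend [16, 23]
        N16 x:[52,54] y:[139/3,145/3] z:[136/3,139/3] -> miss, prune
        N23 x:[43,44] y:[48,145/3] z:[136/3,142/3] -> miss, prune
      N17 x:[39,42] y:[46,139/3] z:[113/3,119/3] -> miss, prune
    N9 x:[35,51] y:[106/3,121/3] z:[118/3,42] -> hit [118/3,121/3], descend [14, 15]
      N14 x:[35,46] y:[118/3,121/3] z:[118/3,122/3] -> hit [118/3,121/3], descend [19, 25]
        N19 x:[40,46] y:[119/3,40] z:[118/3,122/3] -> hit [40,40] leaf, test {P7@t=40}
        N25 x:[35,41] y:[118/3,121/3] z:[121/3,122/3] -> hit [121/3,121/3] leaf, test {P13@t=121/3}
      N15 x:[42,51] y:[106/3,113/3] z:[122/3,42] -> miss, prune
  N21 x:[40,74] y:[124/3,149/3] z:[100/3,112/3] -> miss, prune

13 AABB tests over nodes [0, 2, 8, 1, 16, 23, 17, 9, 14, 19, 25, 15, 21]; 2 leaves entered; closest P7.

== RESULT ==
7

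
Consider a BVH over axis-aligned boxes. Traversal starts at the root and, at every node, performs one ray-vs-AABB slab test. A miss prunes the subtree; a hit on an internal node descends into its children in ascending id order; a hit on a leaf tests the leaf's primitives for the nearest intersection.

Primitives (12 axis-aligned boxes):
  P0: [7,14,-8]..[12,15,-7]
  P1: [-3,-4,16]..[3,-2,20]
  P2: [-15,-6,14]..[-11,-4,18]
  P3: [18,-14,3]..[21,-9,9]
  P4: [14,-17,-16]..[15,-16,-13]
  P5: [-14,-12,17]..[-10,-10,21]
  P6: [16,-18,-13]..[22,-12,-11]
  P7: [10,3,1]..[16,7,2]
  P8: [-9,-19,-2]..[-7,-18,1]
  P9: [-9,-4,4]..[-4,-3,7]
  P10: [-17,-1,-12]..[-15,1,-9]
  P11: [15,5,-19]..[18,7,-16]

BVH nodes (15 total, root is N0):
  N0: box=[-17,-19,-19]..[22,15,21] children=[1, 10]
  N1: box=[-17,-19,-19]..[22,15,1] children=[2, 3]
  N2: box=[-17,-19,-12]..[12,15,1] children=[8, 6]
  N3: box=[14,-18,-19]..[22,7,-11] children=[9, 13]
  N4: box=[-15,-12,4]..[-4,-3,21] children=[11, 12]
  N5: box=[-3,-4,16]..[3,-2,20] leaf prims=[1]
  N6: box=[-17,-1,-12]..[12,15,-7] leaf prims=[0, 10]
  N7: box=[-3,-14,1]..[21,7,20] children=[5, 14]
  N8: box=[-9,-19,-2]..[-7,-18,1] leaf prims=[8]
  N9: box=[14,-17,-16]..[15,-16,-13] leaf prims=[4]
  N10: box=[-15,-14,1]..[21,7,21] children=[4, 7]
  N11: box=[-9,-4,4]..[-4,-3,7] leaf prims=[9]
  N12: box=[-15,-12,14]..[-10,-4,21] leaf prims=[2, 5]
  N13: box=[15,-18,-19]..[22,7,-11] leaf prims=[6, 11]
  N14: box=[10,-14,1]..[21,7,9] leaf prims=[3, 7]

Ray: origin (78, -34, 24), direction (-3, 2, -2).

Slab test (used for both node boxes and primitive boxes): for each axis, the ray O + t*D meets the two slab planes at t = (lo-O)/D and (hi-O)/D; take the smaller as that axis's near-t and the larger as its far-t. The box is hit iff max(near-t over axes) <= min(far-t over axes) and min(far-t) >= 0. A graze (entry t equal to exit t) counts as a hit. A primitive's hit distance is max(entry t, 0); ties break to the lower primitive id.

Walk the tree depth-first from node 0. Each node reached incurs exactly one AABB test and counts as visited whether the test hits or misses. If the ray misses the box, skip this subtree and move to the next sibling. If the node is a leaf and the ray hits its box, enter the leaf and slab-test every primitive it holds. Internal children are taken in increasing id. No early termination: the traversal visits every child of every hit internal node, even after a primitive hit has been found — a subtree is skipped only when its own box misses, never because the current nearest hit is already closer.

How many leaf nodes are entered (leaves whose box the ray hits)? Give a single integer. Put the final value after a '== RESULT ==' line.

Trace the traversal:
N0 x:[56/3,95/3] y:[15/2,49/2] z:[3/2,43/2] -> hit [56/3,43/2], descend [1, 10]
  N1 x:[56/3,95/3] y:[15/2,49/2] z:[23/2,43/2] -> hit [56/3,43/2], descend [2, 3]
    N2 x:[22,95/3] y:[15/2,49/2] z:[23/2,18] -> miss, prune
    N3 x:[56/3,64/3] y:[8,41/2] z:[35/2,43/2] -> hit [56/3,41/2], descend [9, 13]
      N9 x:[21,64/3] y:[17/2,9] z:[37/2,20] -> miss, prune
      N13 x:[56/3,21] y:[8,41/2] z:[35/2,43/2] -> hit [56/3,41/2] leaf, test {P6(miss), P11@t=20}
  N10 x:[19,31] y:[10,41/2] z:[3/2,23/2] -> miss, prune

7 AABB tests over nodes [0, 1, 2, 3, 9, 13, 10]; 1 leaf entered; closest P11.

== RESULT ==
1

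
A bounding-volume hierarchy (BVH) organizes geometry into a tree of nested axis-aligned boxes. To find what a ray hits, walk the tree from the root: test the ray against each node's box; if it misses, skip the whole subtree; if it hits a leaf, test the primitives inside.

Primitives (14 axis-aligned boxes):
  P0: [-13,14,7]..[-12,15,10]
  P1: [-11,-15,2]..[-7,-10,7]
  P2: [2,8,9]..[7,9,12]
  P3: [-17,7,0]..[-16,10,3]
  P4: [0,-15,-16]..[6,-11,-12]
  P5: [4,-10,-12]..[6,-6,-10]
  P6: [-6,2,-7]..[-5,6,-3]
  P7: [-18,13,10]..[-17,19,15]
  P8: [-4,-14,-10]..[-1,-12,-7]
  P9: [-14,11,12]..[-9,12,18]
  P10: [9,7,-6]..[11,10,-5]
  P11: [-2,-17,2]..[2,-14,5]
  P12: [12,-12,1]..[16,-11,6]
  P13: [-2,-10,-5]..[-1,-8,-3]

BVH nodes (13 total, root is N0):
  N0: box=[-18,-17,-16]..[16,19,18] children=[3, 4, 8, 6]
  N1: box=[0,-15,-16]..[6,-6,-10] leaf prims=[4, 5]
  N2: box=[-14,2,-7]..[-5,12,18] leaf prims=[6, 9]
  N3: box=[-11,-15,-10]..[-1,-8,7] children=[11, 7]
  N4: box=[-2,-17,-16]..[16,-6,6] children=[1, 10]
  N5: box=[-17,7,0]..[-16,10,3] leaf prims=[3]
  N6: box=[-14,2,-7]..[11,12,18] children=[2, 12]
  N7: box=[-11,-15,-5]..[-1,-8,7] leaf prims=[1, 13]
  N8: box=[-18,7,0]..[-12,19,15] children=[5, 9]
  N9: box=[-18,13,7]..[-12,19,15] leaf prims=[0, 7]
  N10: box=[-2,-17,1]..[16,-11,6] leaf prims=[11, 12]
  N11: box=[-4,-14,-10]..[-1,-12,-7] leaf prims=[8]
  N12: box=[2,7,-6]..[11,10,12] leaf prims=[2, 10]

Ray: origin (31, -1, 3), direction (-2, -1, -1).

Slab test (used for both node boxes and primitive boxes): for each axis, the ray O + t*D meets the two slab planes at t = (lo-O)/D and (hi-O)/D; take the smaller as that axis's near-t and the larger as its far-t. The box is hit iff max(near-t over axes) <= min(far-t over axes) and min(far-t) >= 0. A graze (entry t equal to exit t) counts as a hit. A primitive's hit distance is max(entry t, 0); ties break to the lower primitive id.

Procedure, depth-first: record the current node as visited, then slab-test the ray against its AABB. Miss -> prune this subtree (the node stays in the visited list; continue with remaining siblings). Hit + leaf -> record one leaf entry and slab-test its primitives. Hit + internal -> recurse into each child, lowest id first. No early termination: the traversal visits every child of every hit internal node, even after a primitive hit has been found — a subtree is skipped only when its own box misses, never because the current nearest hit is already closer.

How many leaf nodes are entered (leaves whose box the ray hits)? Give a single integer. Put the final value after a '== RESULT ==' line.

Trace the traversal:
N0 x:[15/2,49/2] y:[-20,16] z:[-15,19] -> hit [15/2,16], descend [3, 4, 6, 8]
  N3 x:[16,21] y:[7,14] z:[-4,13] -> miss, prune
  N4 x:[15/2,33/2] y:[5,16] z:[-3,19] -> hit [15/2,16], descend [1, 10]
    N1 x:[25/2,31/2] y:[5,14] z:[13,19] -> hit [13,14] leaf, test {P4(miss), P5(miss)}
    N10 x:[15/2,33/2] y:[10,16] z:[-3,2] -> miss, prune
  N6 x:[10,45/2] y:[-13,-3] z:[-15,10] -> miss, prune
  N8 x:[43/2,49/2] y:[-20,-8] z:[-12,3] -> miss, prune

order=[0, 3, 4, 1, 10, 6, 8]  |boxes|=7  |leaves|=1  hit=miss

== RESULT ==
1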